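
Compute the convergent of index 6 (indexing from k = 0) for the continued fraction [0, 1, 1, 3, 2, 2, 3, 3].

75/133

Using pₖ = aₖpₖ₋₁ + pₖ₋₂, qₖ = aₖqₖ₋₁ + qₖ₋₂ (with p₋₁=1, p₋₂=0, q₋₁=0, q₋₂=1):
  k=0: a=0, p=0, q=1
  k=1: a=1, p=1, q=1
  k=2: a=1, p=1, q=2
  k=3: a=3, p=4, q=7
  k=4: a=2, p=9, q=16
  k=5: a=2, p=22, q=39
  k=6: a=3, p=75, q=133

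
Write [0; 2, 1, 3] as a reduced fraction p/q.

4/11

Using pₖ = aₖpₖ₋₁ + pₖ₋₂ and qₖ = aₖqₖ₋₁ + qₖ₋₂:
  k=0: a=0, p=0, q=1
  k=1: a=2, p=1, q=2
  k=2: a=1, p=1, q=3
  k=3: a=3, p=4, q=11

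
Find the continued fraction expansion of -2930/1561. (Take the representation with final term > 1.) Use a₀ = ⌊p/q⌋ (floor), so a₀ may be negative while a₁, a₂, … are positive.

[-2; 8, 7, 1, 2, 8]

-2930 = -2×1561 + 192
1561 = 8×192 + 25
192 = 7×25 + 17
25 = 1×17 + 8
17 = 2×8 + 1
8 = 8×1 + 0  (stop)
So -2930/1561 = [-2; 8, 7, 1, 2, 8].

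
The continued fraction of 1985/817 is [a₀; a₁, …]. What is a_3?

1985 = 2·817 + 351   →  a_0 = 2
817 = 2·351 + 115   →  a_1 = 2
351 = 3·115 + 6   →  a_2 = 3
115 = 19·6 + 1   →  a_3 = 19

19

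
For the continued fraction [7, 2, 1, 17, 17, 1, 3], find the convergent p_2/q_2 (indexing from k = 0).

Using pₖ = aₖpₖ₋₁ + pₖ₋₂, qₖ = aₖqₖ₋₁ + qₖ₋₂ (with p₋₁=1, p₋₂=0, q₋₁=0, q₋₂=1):
  k=0: a=7, p=7, q=1
  k=1: a=2, p=15, q=2
  k=2: a=1, p=22, q=3

22/3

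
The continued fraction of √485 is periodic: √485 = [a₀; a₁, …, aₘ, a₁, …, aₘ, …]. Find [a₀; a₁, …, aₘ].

[22; 44]

a₀ = ⌊√485⌋ = 22.
With m₀=0, d₀=1 and mₖ₊₁ = dₖaₖ − mₖ, dₖ₊₁ = (n − mₖ₊₁²)/dₖ, aₖ₊₁ = ⌊(a₀+mₖ₊₁)/dₖ₊₁⌋:
  k=1: m=22, d=1, a=44
d=1 and a=2a₀=44 at k=1, so the next step gives (m, d) = (22, 1) again — its k=1 value — and the period has length 1.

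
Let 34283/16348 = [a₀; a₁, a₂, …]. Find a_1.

10

34283 = 2·16348 + 1587   →  a_0 = 2
16348 = 10·1587 + 478   →  a_1 = 10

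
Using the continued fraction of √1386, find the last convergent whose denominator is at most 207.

√1386 = [37; 4, 2, 1, 2, 1, 2, 4, 74, …] (period length 8).
Convergents:
  p_0/q_0 = 37/1
  p_1/q_1 = 149/4
  p_2/q_2 = 335/9
  p_3/q_3 = 484/13
  p_4/q_4 = 1303/35
  p_5/q_5 = 1787/48
  p_6/q_6 = 4877/131
  p_7/q_7 = 21295/572
q_6 = 131 ≤ 207 < 572 = q_7, so the answer is 4877/131.

4877/131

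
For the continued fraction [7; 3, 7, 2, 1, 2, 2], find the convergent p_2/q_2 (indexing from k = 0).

161/22

Using pₖ = aₖpₖ₋₁ + pₖ₋₂, qₖ = aₖqₖ₋₁ + qₖ₋₂ (with p₋₁=1, p₋₂=0, q₋₁=0, q₋₂=1):
  k=0: a=7, p=7, q=1
  k=1: a=3, p=22, q=3
  k=2: a=7, p=161, q=22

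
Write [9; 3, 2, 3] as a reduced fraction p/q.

Using pₖ = aₖpₖ₋₁ + pₖ₋₂ and qₖ = aₖqₖ₋₁ + qₖ₋₂:
  k=0: a=9, p=9, q=1
  k=1: a=3, p=28, q=3
  k=2: a=2, p=65, q=7
  k=3: a=3, p=223, q=24

223/24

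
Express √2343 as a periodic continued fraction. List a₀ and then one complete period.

a₀ = ⌊√2343⌋ = 48.
With m₀=0, d₀=1 and mₖ₊₁ = dₖaₖ − mₖ, dₖ₊₁ = (n − mₖ₊₁²)/dₖ, aₖ₊₁ = ⌊(a₀+mₖ₊₁)/dₖ₊₁⌋:
  k=1: m=48, d=39, a=2
  k=2: m=30, d=37, a=2
  k=3: m=44, d=11, a=8
  k=4: m=44, d=37, a=2
  k=5: m=30, d=39, a=2
  k=6: m=48, d=1, a=96
d=1 and a=2a₀=96 at k=6, so the next step gives (m, d) = (48, 39) again — its k=1 value — and the period has length 6.

[48; 2, 2, 8, 2, 2, 96]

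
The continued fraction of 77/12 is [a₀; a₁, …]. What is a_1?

77 = 6·12 + 5   →  a_0 = 6
12 = 2·5 + 2   →  a_1 = 2

2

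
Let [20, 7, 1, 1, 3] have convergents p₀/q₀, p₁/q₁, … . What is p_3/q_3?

302/15

Using pₖ = aₖpₖ₋₁ + pₖ₋₂, qₖ = aₖqₖ₋₁ + qₖ₋₂ (with p₋₁=1, p₋₂=0, q₋₁=0, q₋₂=1):
  k=0: a=20, p=20, q=1
  k=1: a=7, p=141, q=7
  k=2: a=1, p=161, q=8
  k=3: a=1, p=302, q=15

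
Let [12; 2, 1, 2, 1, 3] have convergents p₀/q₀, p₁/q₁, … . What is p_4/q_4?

Using pₖ = aₖpₖ₋₁ + pₖ₋₂, qₖ = aₖqₖ₋₁ + qₖ₋₂ (with p₋₁=1, p₋₂=0, q₋₁=0, q₋₂=1):
  k=0: a=12, p=12, q=1
  k=1: a=2, p=25, q=2
  k=2: a=1, p=37, q=3
  k=3: a=2, p=99, q=8
  k=4: a=1, p=136, q=11

136/11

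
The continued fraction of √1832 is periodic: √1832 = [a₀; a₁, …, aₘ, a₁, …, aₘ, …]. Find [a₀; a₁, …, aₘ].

[42; 1, 4, 21, 4, 1, 84]

a₀ = ⌊√1832⌋ = 42.
With m₀=0, d₀=1 and mₖ₊₁ = dₖaₖ − mₖ, dₖ₊₁ = (n − mₖ₊₁²)/dₖ, aₖ₊₁ = ⌊(a₀+mₖ₊₁)/dₖ₊₁⌋:
  k=1: m=42, d=68, a=1
  k=2: m=26, d=17, a=4
  k=3: m=42, d=4, a=21
  k=4: m=42, d=17, a=4
  k=5: m=26, d=68, a=1
  k=6: m=42, d=1, a=84
d=1 and a=2a₀=84 at k=6, so the next step gives (m, d) = (42, 68) again — its k=1 value — and the period has length 6.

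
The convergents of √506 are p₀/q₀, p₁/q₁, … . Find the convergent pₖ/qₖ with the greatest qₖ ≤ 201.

√506 = [22; 2, 44, …] (period length 2).
Convergents:
  p_0/q_0 = 22/1
  p_1/q_1 = 45/2
  p_2/q_2 = 2002/89
  p_3/q_3 = 4049/180
  p_4/q_4 = 180158/8009
q_3 = 180 ≤ 201 < 8009 = q_4, so the answer is 4049/180.

4049/180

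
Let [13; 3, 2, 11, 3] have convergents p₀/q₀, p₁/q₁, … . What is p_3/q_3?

Using pₖ = aₖpₖ₋₁ + pₖ₋₂, qₖ = aₖqₖ₋₁ + qₖ₋₂ (with p₋₁=1, p₋₂=0, q₋₁=0, q₋₂=1):
  k=0: a=13, p=13, q=1
  k=1: a=3, p=40, q=3
  k=2: a=2, p=93, q=7
  k=3: a=11, p=1063, q=80

1063/80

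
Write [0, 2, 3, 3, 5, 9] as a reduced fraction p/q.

487/1121

Fold from the inside: start with 9/1.
  5 + 1/9 = 46/9
  3 + 9/46 = 147/46
  3 + 46/147 = 487/147
  2 + 147/487 = 1121/487
  0 + 487/1121 = 487/1121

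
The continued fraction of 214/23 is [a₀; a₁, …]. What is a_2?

3

214 = 9·23 + 7   →  a_0 = 9
23 = 3·7 + 2   →  a_1 = 3
7 = 3·2 + 1   →  a_2 = 3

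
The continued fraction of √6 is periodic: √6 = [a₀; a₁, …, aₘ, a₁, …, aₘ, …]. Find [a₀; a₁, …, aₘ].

[2; 2, 4]

a₀ = ⌊√6⌋ = 2.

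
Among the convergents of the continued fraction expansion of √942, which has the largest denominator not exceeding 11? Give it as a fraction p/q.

√942 = [30; 1, 2, 4, 20, 4, 2, 1, 60, …] (period length 8).
Convergents:
  p_0/q_0 = 30/1
  p_1/q_1 = 31/1
  p_2/q_2 = 92/3
  p_3/q_3 = 399/13
q_2 = 3 ≤ 11 < 13 = q_3, so the answer is 92/3.

92/3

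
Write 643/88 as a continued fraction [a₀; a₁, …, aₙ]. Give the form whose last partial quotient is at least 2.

[7; 3, 3, 1, 6]

643 = 7·88 + 27
88 = 3·27 + 7
27 = 3·7 + 6
7 = 1·6 + 1
6 = 6·1 + 0  (stop)
So 643/88 = [7; 3, 3, 1, 6].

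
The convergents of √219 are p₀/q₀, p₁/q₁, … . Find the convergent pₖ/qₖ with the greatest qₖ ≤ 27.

√219 = [14; 1, 3, 1, 28, …] (period length 4).
Convergents:
  p_0/q_0 = 14/1
  p_1/q_1 = 15/1
  p_2/q_2 = 59/4
  p_3/q_3 = 74/5
  p_4/q_4 = 2131/144
q_3 = 5 ≤ 27 < 144 = q_4, so the answer is 74/5.

74/5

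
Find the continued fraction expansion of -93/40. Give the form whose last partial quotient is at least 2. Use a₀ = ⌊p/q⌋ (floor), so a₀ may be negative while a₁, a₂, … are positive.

-93 = -3×40 + 27
40 = 1×27 + 13
27 = 2×13 + 1
13 = 13×1 + 0  (stop)
So -93/40 = [-3; 1, 2, 13].

[-3; 1, 2, 13]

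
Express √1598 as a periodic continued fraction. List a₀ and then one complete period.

[39; 1, 38, 1, 78]

a₀ = ⌊√1598⌋ = 39.
With m₀=0, d₀=1 and mₖ₊₁ = dₖaₖ − mₖ, dₖ₊₁ = (n − mₖ₊₁²)/dₖ, aₖ₊₁ = ⌊(a₀+mₖ₊₁)/dₖ₊₁⌋:
  k=1: m=39, d=77, a=1
  k=2: m=38, d=2, a=38
  k=3: m=38, d=77, a=1
  k=4: m=39, d=1, a=78
d=1 and a=2a₀=78 at k=4, so the next step gives (m, d) = (39, 77) again — its k=1 value — and the period has length 4.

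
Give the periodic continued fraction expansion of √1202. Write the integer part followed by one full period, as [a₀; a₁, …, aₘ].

a₀ = ⌊√1202⌋ = 34.
With m₀=0, d₀=1 and mₖ₊₁ = dₖaₖ − mₖ, dₖ₊₁ = (n − mₖ₊₁²)/dₖ, aₖ₊₁ = ⌊(a₀+mₖ₊₁)/dₖ₊₁⌋:
  k=1: m=34, d=46, a=1
  k=2: m=12, d=23, a=2
  k=3: m=34, d=2, a=34
  k=4: m=34, d=23, a=2
  k=5: m=12, d=46, a=1
  k=6: m=34, d=1, a=68
d=1 and a=2a₀=68 at k=6, so the next step gives (m, d) = (34, 46) again — its k=1 value — and the period has length 6.

[34; 1, 2, 34, 2, 1, 68]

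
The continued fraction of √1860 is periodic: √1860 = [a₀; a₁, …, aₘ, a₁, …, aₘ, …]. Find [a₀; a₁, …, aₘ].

a₀ = ⌊√1860⌋ = 43.
With m₀=0, d₀=1 and mₖ₊₁ = dₖaₖ − mₖ, dₖ₊₁ = (n − mₖ₊₁²)/dₖ, aₖ₊₁ = ⌊(a₀+mₖ₊₁)/dₖ₊₁⌋:
  k=1: m=43, d=11, a=7
  k=2: m=34, d=64, a=1
  k=3: m=30, d=15, a=4
  k=4: m=30, d=64, a=1
  k=5: m=34, d=11, a=7
  k=6: m=43, d=1, a=86
d=1 and a=2a₀=86 at k=6, so the next step gives (m, d) = (43, 11) again — its k=1 value — and the period has length 6.

[43; 7, 1, 4, 1, 7, 86]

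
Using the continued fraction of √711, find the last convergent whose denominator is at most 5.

80/3

√711 = [26; 1, 1, 1, 52, …] (period length 4).
Convergents:
  p_0/q_0 = 26/1
  p_1/q_1 = 27/1
  p_2/q_2 = 53/2
  p_3/q_3 = 80/3
  p_4/q_4 = 4213/158
q_3 = 3 ≤ 5 < 158 = q_4, so the answer is 80/3.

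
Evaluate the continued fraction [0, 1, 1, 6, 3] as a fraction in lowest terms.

22/41

Fold from the inside: start with 3/1.
  6 + 1/3 = 19/3
  1 + 3/19 = 22/19
  1 + 19/22 = 41/22
  0 + 22/41 = 22/41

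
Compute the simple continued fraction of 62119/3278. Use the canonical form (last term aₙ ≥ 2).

62119 = 18*3278 + 3115
3278 = 1*3115 + 163
3115 = 19*163 + 18
163 = 9*18 + 1
18 = 18*1 + 0  (stop)
So 62119/3278 = [18; 1, 19, 9, 18].

[18; 1, 19, 9, 18]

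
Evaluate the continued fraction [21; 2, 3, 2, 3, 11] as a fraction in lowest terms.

13312/621

Fold from the inside: start with 11/1.
  3 + 1/11 = 34/11
  2 + 11/34 = 79/34
  3 + 34/79 = 271/79
  2 + 79/271 = 621/271
  21 + 271/621 = 13312/621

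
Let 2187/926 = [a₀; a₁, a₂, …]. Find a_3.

3

2187 = 2·926 + 335   →  a_0 = 2
926 = 2·335 + 256   →  a_1 = 2
335 = 1·256 + 79   →  a_2 = 1
256 = 3·79 + 19   →  a_3 = 3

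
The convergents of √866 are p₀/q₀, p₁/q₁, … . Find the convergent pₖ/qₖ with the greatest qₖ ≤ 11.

√866 = [29; 2, 2, 1, 28, 1, 2, 2, 58, …] (period length 8).
Convergents:
  p_0/q_0 = 29/1
  p_1/q_1 = 59/2
  p_2/q_2 = 147/5
  p_3/q_3 = 206/7
  p_4/q_4 = 5915/201
q_3 = 7 ≤ 11 < 201 = q_4, so the answer is 206/7.

206/7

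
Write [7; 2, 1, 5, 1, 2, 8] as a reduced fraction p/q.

3499/476

Fold from the inside: start with 8/1.
  2 + 1/8 = 17/8
  1 + 8/17 = 25/17
  5 + 17/25 = 142/25
  1 + 25/142 = 167/142
  2 + 142/167 = 476/167
  7 + 167/476 = 3499/476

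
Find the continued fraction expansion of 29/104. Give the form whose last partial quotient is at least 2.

[0; 3, 1, 1, 2, 2, 2]

29 = 0·104 + 29
104 = 3·29 + 17
29 = 1·17 + 12
17 = 1·12 + 5
12 = 2·5 + 2
5 = 2·2 + 1
2 = 2·1 + 0  (stop)
So 29/104 = [0; 3, 1, 1, 2, 2, 2].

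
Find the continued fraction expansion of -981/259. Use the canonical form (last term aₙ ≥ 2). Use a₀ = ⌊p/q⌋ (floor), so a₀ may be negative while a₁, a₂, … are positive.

-981 = -4·259 + 55
259 = 4·55 + 39
55 = 1·39 + 16
39 = 2·16 + 7
16 = 2·7 + 2
7 = 3·2 + 1
2 = 2·1 + 0  (stop)
So -981/259 = [-4; 4, 1, 2, 2, 3, 2].

[-4; 4, 1, 2, 2, 3, 2]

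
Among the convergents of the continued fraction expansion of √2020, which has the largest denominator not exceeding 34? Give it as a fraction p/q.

√2020 = [44; 1, 16, 1, 88, …] (period length 4).
Convergents:
  p_0/q_0 = 44/1
  p_1/q_1 = 45/1
  p_2/q_2 = 764/17
  p_3/q_3 = 809/18
  p_4/q_4 = 71956/1601
q_3 = 18 ≤ 34 < 1601 = q_4, so the answer is 809/18.

809/18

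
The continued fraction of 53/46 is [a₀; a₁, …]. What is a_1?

53 = 1·46 + 7   →  a_0 = 1
46 = 6·7 + 4   →  a_1 = 6

6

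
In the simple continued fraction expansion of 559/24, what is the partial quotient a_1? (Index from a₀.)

3

559 = 23·24 + 7   →  a_0 = 23
24 = 3·7 + 3   →  a_1 = 3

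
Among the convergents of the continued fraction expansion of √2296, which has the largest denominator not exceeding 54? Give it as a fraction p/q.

√2296 = [47; 1, 10, 1, 94, …] (period length 4).
Convergents:
  p_0/q_0 = 47/1
  p_1/q_1 = 48/1
  p_2/q_2 = 527/11
  p_3/q_3 = 575/12
  p_4/q_4 = 54577/1139
q_3 = 12 ≤ 54 < 1139 = q_4, so the answer is 575/12.

575/12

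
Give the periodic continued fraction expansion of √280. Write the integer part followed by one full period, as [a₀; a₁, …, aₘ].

[16; 1, 2, 1, 2, 1, 32]

a₀ = ⌊√280⌋ = 16.
With m₀=0, d₀=1 and mₖ₊₁ = dₖaₖ − mₖ, dₖ₊₁ = (n − mₖ₊₁²)/dₖ, aₖ₊₁ = ⌊(a₀+mₖ₊₁)/dₖ₊₁⌋:
  k=1: m=16, d=24, a=1
  k=2: m=8, d=9, a=2
  k=3: m=10, d=20, a=1
  k=4: m=10, d=9, a=2
  k=5: m=8, d=24, a=1
  k=6: m=16, d=1, a=32
d=1 and a=2a₀=32 at k=6, so the next step gives (m, d) = (16, 24) again — its k=1 value — and the period has length 6.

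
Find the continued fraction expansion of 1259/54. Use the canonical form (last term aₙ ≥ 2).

[23; 3, 5, 1, 2]

1259 = 23×54 + 17
54 = 3×17 + 3
17 = 5×3 + 2
3 = 1×2 + 1
2 = 2×1 + 0  (stop)
So 1259/54 = [23; 3, 5, 1, 2].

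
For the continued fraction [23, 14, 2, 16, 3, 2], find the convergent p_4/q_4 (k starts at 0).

33750/1463

Using pₖ = aₖpₖ₋₁ + pₖ₋₂, qₖ = aₖqₖ₋₁ + qₖ₋₂ (with p₋₁=1, p₋₂=0, q₋₁=0, q₋₂=1):
  k=0: a=23, p=23, q=1
  k=1: a=14, p=323, q=14
  k=2: a=2, p=669, q=29
  k=3: a=16, p=11027, q=478
  k=4: a=3, p=33750, q=1463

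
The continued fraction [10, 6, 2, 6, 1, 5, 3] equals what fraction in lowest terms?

18319/1804

Fold from the inside: start with 3/1.
  5 + 1/3 = 16/3
  1 + 3/16 = 19/16
  6 + 16/19 = 130/19
  2 + 19/130 = 279/130
  6 + 130/279 = 1804/279
  10 + 279/1804 = 18319/1804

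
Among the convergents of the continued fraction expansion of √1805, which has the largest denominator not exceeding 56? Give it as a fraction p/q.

1402/33

√1805 = [42; 2, 16, 2, 84, …] (period length 4).
Convergents:
  p_0/q_0 = 42/1
  p_1/q_1 = 85/2
  p_2/q_2 = 1402/33
  p_3/q_3 = 2889/68
q_2 = 33 ≤ 56 < 68 = q_3, so the answer is 1402/33.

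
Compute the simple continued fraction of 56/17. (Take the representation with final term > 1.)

[3; 3, 2, 2]

56 = 3·17 + 5
17 = 3·5 + 2
5 = 2·2 + 1
2 = 2·1 + 0  (stop)
So 56/17 = [3; 3, 2, 2].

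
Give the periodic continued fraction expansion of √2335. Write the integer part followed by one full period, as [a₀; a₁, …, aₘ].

[48; 3, 9, 3, 96]

a₀ = ⌊√2335⌋ = 48.
With m₀=0, d₀=1 and mₖ₊₁ = dₖaₖ − mₖ, dₖ₊₁ = (n − mₖ₊₁²)/dₖ, aₖ₊₁ = ⌊(a₀+mₖ₊₁)/dₖ₊₁⌋:
  k=1: m=48, d=31, a=3
  k=2: m=45, d=10, a=9
  k=3: m=45, d=31, a=3
  k=4: m=48, d=1, a=96
d=1 and a=2a₀=96 at k=4, so the next step gives (m, d) = (48, 31) again — its k=1 value — and the period has length 4.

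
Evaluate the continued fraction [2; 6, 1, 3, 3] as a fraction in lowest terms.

Fold from the inside: start with 3/1.
  3 + 1/3 = 10/3
  1 + 3/10 = 13/10
  6 + 10/13 = 88/13
  2 + 13/88 = 189/88

189/88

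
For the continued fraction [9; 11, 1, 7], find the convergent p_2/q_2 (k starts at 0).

109/12

Using pₖ = aₖpₖ₋₁ + pₖ₋₂, qₖ = aₖqₖ₋₁ + qₖ₋₂ (with p₋₁=1, p₋₂=0, q₋₁=0, q₋₂=1):
  k=0: a=9, p=9, q=1
  k=1: a=11, p=100, q=11
  k=2: a=1, p=109, q=12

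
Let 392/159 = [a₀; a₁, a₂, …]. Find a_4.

392 = 2·159 + 74   →  a_0 = 2
159 = 2·74 + 11   →  a_1 = 2
74 = 6·11 + 8   →  a_2 = 6
11 = 1·8 + 3   →  a_3 = 1
8 = 2·3 + 2   →  a_4 = 2

2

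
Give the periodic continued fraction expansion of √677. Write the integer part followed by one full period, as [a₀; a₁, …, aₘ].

a₀ = ⌊√677⌋ = 26.
With m₀=0, d₀=1 and mₖ₊₁ = dₖaₖ − mₖ, dₖ₊₁ = (n − mₖ₊₁²)/dₖ, aₖ₊₁ = ⌊(a₀+mₖ₊₁)/dₖ₊₁⌋:
  k=1: m=26, d=1, a=52
d=1 and a=2a₀=52 at k=1, so the next step gives (m, d) = (26, 1) again — its k=1 value — and the period has length 1.

[26; 52]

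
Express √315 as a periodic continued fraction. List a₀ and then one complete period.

[17; 1, 2, 1, 34]

a₀ = ⌊√315⌋ = 17.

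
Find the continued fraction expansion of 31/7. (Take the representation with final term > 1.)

31 = 4×7 + 3
7 = 2×3 + 1
3 = 3×1 + 0  (stop)
So 31/7 = [4; 2, 3].

[4; 2, 3]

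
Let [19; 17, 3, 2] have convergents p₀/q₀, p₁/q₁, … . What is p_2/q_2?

991/52

Using pₖ = aₖpₖ₋₁ + pₖ₋₂, qₖ = aₖqₖ₋₁ + qₖ₋₂ (with p₋₁=1, p₋₂=0, q₋₁=0, q₋₂=1):
  k=0: a=19, p=19, q=1
  k=1: a=17, p=324, q=17
  k=2: a=3, p=991, q=52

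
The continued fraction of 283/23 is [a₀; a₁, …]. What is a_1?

3

283 = 12·23 + 7   →  a_0 = 12
23 = 3·7 + 2   →  a_1 = 3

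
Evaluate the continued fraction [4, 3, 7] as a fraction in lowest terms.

95/22

Using pₖ = aₖpₖ₋₁ + pₖ₋₂ and qₖ = aₖqₖ₋₁ + qₖ₋₂:
  k=0: a=4, p=4, q=1
  k=1: a=3, p=13, q=3
  k=2: a=7, p=95, q=22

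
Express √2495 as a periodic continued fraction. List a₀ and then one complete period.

[49; 1, 18, 1, 98]

a₀ = ⌊√2495⌋ = 49.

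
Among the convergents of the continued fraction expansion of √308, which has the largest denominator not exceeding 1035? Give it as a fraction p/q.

12478/711

√308 = [17; 1, 1, 4, 1, 1, 34, …] (period length 6).
Convergents:
  p_0/q_0 = 17/1
  p_1/q_1 = 18/1
  p_2/q_2 = 35/2
  p_3/q_3 = 158/9
  p_4/q_4 = 193/11
  p_5/q_5 = 351/20
  p_6/q_6 = 12127/691
  p_7/q_7 = 12478/711
  p_8/q_8 = 24605/1402
q_7 = 711 ≤ 1035 < 1402 = q_8, so the answer is 12478/711.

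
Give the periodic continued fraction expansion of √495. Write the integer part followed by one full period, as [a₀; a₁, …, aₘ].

a₀ = ⌊√495⌋ = 22.
With m₀=0, d₀=1 and mₖ₊₁ = dₖaₖ − mₖ, dₖ₊₁ = (n − mₖ₊₁²)/dₖ, aₖ₊₁ = ⌊(a₀+mₖ₊₁)/dₖ₊₁⌋:
  k=1: m=22, d=11, a=4
  k=2: m=22, d=1, a=44
d=1 and a=2a₀=44 at k=2, so the next step gives (m, d) = (22, 11) again — its k=1 value — and the period has length 2.

[22; 4, 44]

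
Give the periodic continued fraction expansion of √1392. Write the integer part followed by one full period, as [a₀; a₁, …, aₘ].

[37; 3, 4, 3, 74]

a₀ = ⌊√1392⌋ = 37.
With m₀=0, d₀=1 and mₖ₊₁ = dₖaₖ − mₖ, dₖ₊₁ = (n − mₖ₊₁²)/dₖ, aₖ₊₁ = ⌊(a₀+mₖ₊₁)/dₖ₊₁⌋:
  k=1: m=37, d=23, a=3
  k=2: m=32, d=16, a=4
  k=3: m=32, d=23, a=3
  k=4: m=37, d=1, a=74
d=1 and a=2a₀=74 at k=4, so the next step gives (m, d) = (37, 23) again — its k=1 value — and the period has length 4.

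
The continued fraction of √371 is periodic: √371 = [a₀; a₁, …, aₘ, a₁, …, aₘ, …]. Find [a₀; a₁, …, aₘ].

[19; 3, 1, 4, 1, 3, 38]

a₀ = ⌊√371⌋ = 19.
With m₀=0, d₀=1 and mₖ₊₁ = dₖaₖ − mₖ, dₖ₊₁ = (n − mₖ₊₁²)/dₖ, aₖ₊₁ = ⌊(a₀+mₖ₊₁)/dₖ₊₁⌋:
  k=1: m=19, d=10, a=3
  k=2: m=11, d=25, a=1
  k=3: m=14, d=7, a=4
  k=4: m=14, d=25, a=1
  k=5: m=11, d=10, a=3
  k=6: m=19, d=1, a=38
d=1 and a=2a₀=38 at k=6, so the next step gives (m, d) = (19, 10) again — its k=1 value — and the period has length 6.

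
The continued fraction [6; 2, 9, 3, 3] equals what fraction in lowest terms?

1269/196

Using pₖ = aₖpₖ₋₁ + pₖ₋₂ and qₖ = aₖqₖ₋₁ + qₖ₋₂:
  k=0: a=6, p=6, q=1
  k=1: a=2, p=13, q=2
  k=2: a=9, p=123, q=19
  k=3: a=3, p=382, q=59
  k=4: a=3, p=1269, q=196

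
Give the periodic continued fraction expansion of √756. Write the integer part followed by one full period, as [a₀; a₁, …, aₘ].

a₀ = ⌊√756⌋ = 27.

[27; 2, 54]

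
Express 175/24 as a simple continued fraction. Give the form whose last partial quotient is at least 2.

175 = 7*24 + 7
24 = 3*7 + 3
7 = 2*3 + 1
3 = 3*1 + 0  (stop)
So 175/24 = [7; 3, 2, 3].

[7; 3, 2, 3]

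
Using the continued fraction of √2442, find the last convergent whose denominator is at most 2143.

58361/1181

√2442 = [49; 2, 2, 2, 98, …] (period length 4).
Convergents:
  p_0/q_0 = 49/1
  p_1/q_1 = 99/2
  p_2/q_2 = 247/5
  p_3/q_3 = 593/12
  p_4/q_4 = 58361/1181
  p_5/q_5 = 117315/2374
q_4 = 1181 ≤ 2143 < 2374 = q_5, so the answer is 58361/1181.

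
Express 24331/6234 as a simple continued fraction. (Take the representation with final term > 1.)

[3; 1, 9, 3, 3, 2, 8, 3]

24331 = 3*6234 + 5629
6234 = 1*5629 + 605
5629 = 9*605 + 184
605 = 3*184 + 53
184 = 3*53 + 25
53 = 2*25 + 3
25 = 8*3 + 1
3 = 3*1 + 0  (stop)
So 24331/6234 = [3; 1, 9, 3, 3, 2, 8, 3].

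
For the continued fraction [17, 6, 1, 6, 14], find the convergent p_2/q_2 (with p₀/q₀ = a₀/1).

Using pₖ = aₖpₖ₋₁ + pₖ₋₂, qₖ = aₖqₖ₋₁ + qₖ₋₂ (with p₋₁=1, p₋₂=0, q₋₁=0, q₋₂=1):
  k=0: a=17, p=17, q=1
  k=1: a=6, p=103, q=6
  k=2: a=1, p=120, q=7

120/7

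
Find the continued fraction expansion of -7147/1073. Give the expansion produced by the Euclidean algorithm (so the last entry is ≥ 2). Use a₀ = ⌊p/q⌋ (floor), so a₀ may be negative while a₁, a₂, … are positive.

[-7; 2, 1, 18, 6, 3]

-7147 = -7·1073 + 364
1073 = 2·364 + 345
364 = 1·345 + 19
345 = 18·19 + 3
19 = 6·3 + 1
3 = 3·1 + 0  (stop)
So -7147/1073 = [-7; 2, 1, 18, 6, 3].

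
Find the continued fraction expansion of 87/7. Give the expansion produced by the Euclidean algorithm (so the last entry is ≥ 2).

87 = 12×7 + 3
7 = 2×3 + 1
3 = 3×1 + 0  (stop)
So 87/7 = [12; 2, 3].

[12; 2, 3]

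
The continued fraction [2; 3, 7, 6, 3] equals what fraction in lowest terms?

Using pₖ = aₖpₖ₋₁ + pₖ₋₂ and qₖ = aₖqₖ₋₁ + qₖ₋₂:
  k=0: a=2, p=2, q=1
  k=1: a=3, p=7, q=3
  k=2: a=7, p=51, q=22
  k=3: a=6, p=313, q=135
  k=4: a=3, p=990, q=427

990/427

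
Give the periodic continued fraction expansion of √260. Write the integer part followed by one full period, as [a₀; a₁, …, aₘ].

[16; 8, 32]

a₀ = ⌊√260⌋ = 16.
With m₀=0, d₀=1 and mₖ₊₁ = dₖaₖ − mₖ, dₖ₊₁ = (n − mₖ₊₁²)/dₖ, aₖ₊₁ = ⌊(a₀+mₖ₊₁)/dₖ₊₁⌋:
  k=1: m=16, d=4, a=8
  k=2: m=16, d=1, a=32
d=1 and a=2a₀=32 at k=2, so the next step gives (m, d) = (16, 4) again — its k=1 value — and the period has length 2.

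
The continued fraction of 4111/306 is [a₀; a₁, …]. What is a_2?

4111 = 13·306 + 133   →  a_0 = 13
306 = 2·133 + 40   →  a_1 = 2
133 = 3·40 + 13   →  a_2 = 3

3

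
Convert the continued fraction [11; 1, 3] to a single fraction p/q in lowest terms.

Fold from the inside: start with 3/1.
  1 + 1/3 = 4/3
  11 + 3/4 = 47/4

47/4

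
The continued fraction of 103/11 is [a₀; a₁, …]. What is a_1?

2

103 = 9·11 + 4   →  a_0 = 9
11 = 2·4 + 3   →  a_1 = 2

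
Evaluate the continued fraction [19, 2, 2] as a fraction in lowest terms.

97/5

Using pₖ = aₖpₖ₋₁ + pₖ₋₂ and qₖ = aₖqₖ₋₁ + qₖ₋₂:
  k=0: a=19, p=19, q=1
  k=1: a=2, p=39, q=2
  k=2: a=2, p=97, q=5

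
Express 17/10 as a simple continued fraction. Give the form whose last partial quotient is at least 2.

17 = 1×10 + 7
10 = 1×7 + 3
7 = 2×3 + 1
3 = 3×1 + 0  (stop)
So 17/10 = [1; 1, 2, 3].

[1; 1, 2, 3]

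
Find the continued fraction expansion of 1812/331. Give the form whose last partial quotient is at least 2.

1812 = 5*331 + 157
331 = 2*157 + 17
157 = 9*17 + 4
17 = 4*4 + 1
4 = 4*1 + 0  (stop)
So 1812/331 = [5; 2, 9, 4, 4].

[5; 2, 9, 4, 4]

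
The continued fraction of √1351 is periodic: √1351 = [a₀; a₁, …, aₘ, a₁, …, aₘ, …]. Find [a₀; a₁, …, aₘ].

a₀ = ⌊√1351⌋ = 36.
With m₀=0, d₀=1 and mₖ₊₁ = dₖaₖ − mₖ, dₖ₊₁ = (n − mₖ₊₁²)/dₖ, aₖ₊₁ = ⌊(a₀+mₖ₊₁)/dₖ₊₁⌋:
  k=1: m=36, d=55, a=1
  k=2: m=19, d=18, a=3
  k=3: m=35, d=7, a=10
  k=4: m=35, d=18, a=3
  k=5: m=19, d=55, a=1
  k=6: m=36, d=1, a=72
d=1 and a=2a₀=72 at k=6, so the next step gives (m, d) = (36, 55) again — its k=1 value — and the period has length 6.

[36; 1, 3, 10, 3, 1, 72]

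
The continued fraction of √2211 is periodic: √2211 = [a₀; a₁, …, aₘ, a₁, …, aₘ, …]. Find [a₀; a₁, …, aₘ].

a₀ = ⌊√2211⌋ = 47.
With m₀=0, d₀=1 and mₖ₊₁ = dₖaₖ − mₖ, dₖ₊₁ = (n − mₖ₊₁²)/dₖ, aₖ₊₁ = ⌊(a₀+mₖ₊₁)/dₖ₊₁⌋:
  k=1: m=47, d=2, a=47
  k=2: m=47, d=1, a=94
d=1 and a=2a₀=94 at k=2, so the next step gives (m, d) = (47, 2) again — its k=1 value — and the period has length 2.

[47; 47, 94]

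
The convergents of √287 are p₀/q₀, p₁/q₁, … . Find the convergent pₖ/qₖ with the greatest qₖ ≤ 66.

√287 = [16; 1, 15, 1, 32, …] (period length 4).
Convergents:
  p_0/q_0 = 16/1
  p_1/q_1 = 17/1
  p_2/q_2 = 271/16
  p_3/q_3 = 288/17
  p_4/q_4 = 9487/560
q_3 = 17 ≤ 66 < 560 = q_4, so the answer is 288/17.

288/17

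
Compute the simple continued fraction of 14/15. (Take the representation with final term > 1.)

[0; 1, 14]

14 = 0×15 + 14
15 = 1×14 + 1
14 = 14×1 + 0  (stop)
So 14/15 = [0; 1, 14].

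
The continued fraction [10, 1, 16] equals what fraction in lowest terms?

186/17

Fold from the inside: start with 16/1.
  1 + 1/16 = 17/16
  10 + 16/17 = 186/17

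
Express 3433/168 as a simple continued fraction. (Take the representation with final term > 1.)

[20; 2, 3, 3, 7]

3433 = 20*168 + 73
168 = 2*73 + 22
73 = 3*22 + 7
22 = 3*7 + 1
7 = 7*1 + 0  (stop)
So 3433/168 = [20; 2, 3, 3, 7].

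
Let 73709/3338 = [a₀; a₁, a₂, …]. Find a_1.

12

73709 = 22·3338 + 273   →  a_0 = 22
3338 = 12·273 + 62   →  a_1 = 12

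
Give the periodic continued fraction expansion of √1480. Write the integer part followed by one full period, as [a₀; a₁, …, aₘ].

a₀ = ⌊√1480⌋ = 38.
With m₀=0, d₀=1 and mₖ₊₁ = dₖaₖ − mₖ, dₖ₊₁ = (n − mₖ₊₁²)/dₖ, aₖ₊₁ = ⌊(a₀+mₖ₊₁)/dₖ₊₁⌋:
  k=1: m=38, d=36, a=2
  k=2: m=34, d=9, a=8
  k=3: m=38, d=4, a=19
  k=4: m=38, d=9, a=8
  k=5: m=34, d=36, a=2
  k=6: m=38, d=1, a=76
d=1 and a=2a₀=76 at k=6, so the next step gives (m, d) = (38, 36) again — its k=1 value — and the period has length 6.

[38; 2, 8, 19, 8, 2, 76]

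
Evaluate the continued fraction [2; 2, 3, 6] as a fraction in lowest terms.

107/44

Using pₖ = aₖpₖ₋₁ + pₖ₋₂ and qₖ = aₖqₖ₋₁ + qₖ₋₂:
  k=0: a=2, p=2, q=1
  k=1: a=2, p=5, q=2
  k=2: a=3, p=17, q=7
  k=3: a=6, p=107, q=44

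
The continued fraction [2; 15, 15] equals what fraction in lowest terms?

Fold from the inside: start with 15/1.
  15 + 1/15 = 226/15
  2 + 15/226 = 467/226

467/226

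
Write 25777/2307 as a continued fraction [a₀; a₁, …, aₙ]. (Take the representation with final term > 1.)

25777 = 11×2307 + 400
2307 = 5×400 + 307
400 = 1×307 + 93
307 = 3×93 + 28
93 = 3×28 + 9
28 = 3×9 + 1
9 = 9×1 + 0  (stop)
So 25777/2307 = [11; 5, 1, 3, 3, 3, 9].

[11; 5, 1, 3, 3, 3, 9]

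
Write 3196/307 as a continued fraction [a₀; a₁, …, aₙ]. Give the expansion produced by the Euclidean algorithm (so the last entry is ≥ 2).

[10; 2, 2, 3, 2, 3, 2]

3196 = 10·307 + 126
307 = 2·126 + 55
126 = 2·55 + 16
55 = 3·16 + 7
16 = 2·7 + 2
7 = 3·2 + 1
2 = 2·1 + 0  (stop)
So 3196/307 = [10; 2, 2, 3, 2, 3, 2].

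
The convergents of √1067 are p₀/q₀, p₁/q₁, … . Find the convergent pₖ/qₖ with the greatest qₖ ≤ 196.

√1067 = [32; 1, 1, 1, 64, …] (period length 4).
Convergents:
  p_0/q_0 = 32/1
  p_1/q_1 = 33/1
  p_2/q_2 = 65/2
  p_3/q_3 = 98/3
  p_4/q_4 = 6337/194
  p_5/q_5 = 6435/197
q_4 = 194 ≤ 196 < 197 = q_5, so the answer is 6337/194.

6337/194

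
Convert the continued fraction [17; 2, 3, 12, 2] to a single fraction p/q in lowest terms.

3120/179

Fold from the inside: start with 2/1.
  12 + 1/2 = 25/2
  3 + 2/25 = 77/25
  2 + 25/77 = 179/77
  17 + 77/179 = 3120/179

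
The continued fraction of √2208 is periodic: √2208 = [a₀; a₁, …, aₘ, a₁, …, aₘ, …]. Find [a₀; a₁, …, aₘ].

a₀ = ⌊√2208⌋ = 46.
With m₀=0, d₀=1 and mₖ₊₁ = dₖaₖ − mₖ, dₖ₊₁ = (n − mₖ₊₁²)/dₖ, aₖ₊₁ = ⌊(a₀+mₖ₊₁)/dₖ₊₁⌋:
  k=1: m=46, d=92, a=1
  k=2: m=46, d=1, a=92
d=1 and a=2a₀=92 at k=2, so the next step gives (m, d) = (46, 92) again — its k=1 value — and the period has length 2.

[46; 1, 92]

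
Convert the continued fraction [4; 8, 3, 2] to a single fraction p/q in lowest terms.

239/58

Using pₖ = aₖpₖ₋₁ + pₖ₋₂ and qₖ = aₖqₖ₋₁ + qₖ₋₂:
  k=0: a=4, p=4, q=1
  k=1: a=8, p=33, q=8
  k=2: a=3, p=103, q=25
  k=3: a=2, p=239, q=58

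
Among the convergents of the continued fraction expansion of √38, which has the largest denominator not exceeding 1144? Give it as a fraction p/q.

√38 = [6; 6, 12, …] (period length 2).
Convergents:
  p_0/q_0 = 6/1
  p_1/q_1 = 37/6
  p_2/q_2 = 450/73
  p_3/q_3 = 2737/444
  p_4/q_4 = 33294/5401
q_3 = 444 ≤ 1144 < 5401 = q_4, so the answer is 2737/444.

2737/444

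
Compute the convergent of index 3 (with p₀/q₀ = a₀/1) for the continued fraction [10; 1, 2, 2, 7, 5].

Using pₖ = aₖpₖ₋₁ + pₖ₋₂, qₖ = aₖqₖ₋₁ + qₖ₋₂ (with p₋₁=1, p₋₂=0, q₋₁=0, q₋₂=1):
  k=0: a=10, p=10, q=1
  k=1: a=1, p=11, q=1
  k=2: a=2, p=32, q=3
  k=3: a=2, p=75, q=7

75/7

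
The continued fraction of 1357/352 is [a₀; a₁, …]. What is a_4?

9

1357 = 3·352 + 301   →  a_0 = 3
352 = 1·301 + 51   →  a_1 = 1
301 = 5·51 + 46   →  a_2 = 5
51 = 1·46 + 5   →  a_3 = 1
46 = 9·5 + 1   →  a_4 = 9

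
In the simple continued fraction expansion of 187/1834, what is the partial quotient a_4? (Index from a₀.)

5

187 = 0·1834 + 187   →  a_0 = 0
1834 = 9·187 + 151   →  a_1 = 9
187 = 1·151 + 36   →  a_2 = 1
151 = 4·36 + 7   →  a_3 = 4
36 = 5·7 + 1   →  a_4 = 5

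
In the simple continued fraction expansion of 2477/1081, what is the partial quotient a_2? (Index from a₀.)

2

2477 = 2·1081 + 315   →  a_0 = 2
1081 = 3·315 + 136   →  a_1 = 3
315 = 2·136 + 43   →  a_2 = 2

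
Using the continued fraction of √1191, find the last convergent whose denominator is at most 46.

√1191 = [34; 1, 1, 22, 1, 1, 68, …] (period length 6).
Convergents:
  p_0/q_0 = 34/1
  p_1/q_1 = 35/1
  p_2/q_2 = 69/2
  p_3/q_3 = 1553/45
  p_4/q_4 = 1622/47
q_3 = 45 ≤ 46 < 47 = q_4, so the answer is 1553/45.

1553/45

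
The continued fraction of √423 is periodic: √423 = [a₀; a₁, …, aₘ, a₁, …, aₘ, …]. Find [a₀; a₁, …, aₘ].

[20; 1, 1, 3, 4, 3, 1, 1, 40]

a₀ = ⌊√423⌋ = 20.
With m₀=0, d₀=1 and mₖ₊₁ = dₖaₖ − mₖ, dₖ₊₁ = (n − mₖ₊₁²)/dₖ, aₖ₊₁ = ⌊(a₀+mₖ₊₁)/dₖ₊₁⌋:
  k=1: m=20, d=23, a=1
  k=2: m=3, d=18, a=1
  k=3: m=15, d=11, a=3
  k=4: m=18, d=9, a=4
  k=5: m=18, d=11, a=3
  k=6: m=15, d=18, a=1
  k=7: m=3, d=23, a=1
  k=8: m=20, d=1, a=40
d=1 and a=2a₀=40 at k=8, so the next step gives (m, d) = (20, 23) again — its k=1 value — and the period has length 8.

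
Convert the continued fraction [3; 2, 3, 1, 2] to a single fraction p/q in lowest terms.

Fold from the inside: start with 2/1.
  1 + 1/2 = 3/2
  3 + 2/3 = 11/3
  2 + 3/11 = 25/11
  3 + 11/25 = 86/25

86/25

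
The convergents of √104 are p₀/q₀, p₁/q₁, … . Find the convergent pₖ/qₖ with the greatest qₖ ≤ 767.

5201/510

√104 = [10; 5, 20, …] (period length 2).
Convergents:
  p_0/q_0 = 10/1
  p_1/q_1 = 51/5
  p_2/q_2 = 1030/101
  p_3/q_3 = 5201/510
  p_4/q_4 = 105050/10301
q_3 = 510 ≤ 767 < 10301 = q_4, so the answer is 5201/510.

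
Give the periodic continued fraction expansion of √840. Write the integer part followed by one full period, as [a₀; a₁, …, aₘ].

a₀ = ⌊√840⌋ = 28.
With m₀=0, d₀=1 and mₖ₊₁ = dₖaₖ − mₖ, dₖ₊₁ = (n − mₖ₊₁²)/dₖ, aₖ₊₁ = ⌊(a₀+mₖ₊₁)/dₖ₊₁⌋:
  k=1: m=28, d=56, a=1
  k=2: m=28, d=1, a=56
d=1 and a=2a₀=56 at k=2, so the next step gives (m, d) = (28, 56) again — its k=1 value — and the period has length 2.

[28; 1, 56]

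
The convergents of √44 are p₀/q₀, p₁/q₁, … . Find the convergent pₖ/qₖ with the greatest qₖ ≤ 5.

20/3

√44 = [6; 1, 1, 1, 2, 1, 1, 1, 12, …] (period length 8).
Convergents:
  p_0/q_0 = 6/1
  p_1/q_1 = 7/1
  p_2/q_2 = 13/2
  p_3/q_3 = 20/3
  p_4/q_4 = 53/8
q_3 = 3 ≤ 5 < 8 = q_4, so the answer is 20/3.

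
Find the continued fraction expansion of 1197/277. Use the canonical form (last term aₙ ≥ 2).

[4; 3, 8, 1, 9]

1197 = 4×277 + 89
277 = 3×89 + 10
89 = 8×10 + 9
10 = 1×9 + 1
9 = 9×1 + 0  (stop)
So 1197/277 = [4; 3, 8, 1, 9].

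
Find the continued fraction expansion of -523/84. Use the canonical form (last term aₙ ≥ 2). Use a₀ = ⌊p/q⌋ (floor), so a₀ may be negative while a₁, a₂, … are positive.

[-7; 1, 3, 2, 2, 1, 2]

-523 = -7*84 + 65
84 = 1*65 + 19
65 = 3*19 + 8
19 = 2*8 + 3
8 = 2*3 + 2
3 = 1*2 + 1
2 = 2*1 + 0  (stop)
So -523/84 = [-7; 1, 3, 2, 2, 1, 2].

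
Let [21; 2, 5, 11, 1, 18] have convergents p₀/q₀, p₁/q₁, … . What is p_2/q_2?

Using pₖ = aₖpₖ₋₁ + pₖ₋₂, qₖ = aₖqₖ₋₁ + qₖ₋₂ (with p₋₁=1, p₋₂=0, q₋₁=0, q₋₂=1):
  k=0: a=21, p=21, q=1
  k=1: a=2, p=43, q=2
  k=2: a=5, p=236, q=11

236/11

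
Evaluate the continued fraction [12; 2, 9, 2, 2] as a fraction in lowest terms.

Fold from the inside: start with 2/1.
  2 + 1/2 = 5/2
  9 + 2/5 = 47/5
  2 + 5/47 = 99/47
  12 + 47/99 = 1235/99

1235/99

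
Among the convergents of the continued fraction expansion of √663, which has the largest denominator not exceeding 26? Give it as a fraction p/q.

√663 = [25; 1, 2, 1, 50, …] (period length 4).
Convergents:
  p_0/q_0 = 25/1
  p_1/q_1 = 26/1
  p_2/q_2 = 77/3
  p_3/q_3 = 103/4
  p_4/q_4 = 5227/203
q_3 = 4 ≤ 26 < 203 = q_4, so the answer is 103/4.

103/4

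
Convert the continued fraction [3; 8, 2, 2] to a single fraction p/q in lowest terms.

Using pₖ = aₖpₖ₋₁ + pₖ₋₂ and qₖ = aₖqₖ₋₁ + qₖ₋₂:
  k=0: a=3, p=3, q=1
  k=1: a=8, p=25, q=8
  k=2: a=2, p=53, q=17
  k=3: a=2, p=131, q=42

131/42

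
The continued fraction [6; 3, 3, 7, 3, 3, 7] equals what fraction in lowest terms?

34966/5549

Using pₖ = aₖpₖ₋₁ + pₖ₋₂ and qₖ = aₖqₖ₋₁ + qₖ₋₂:
  k=0: a=6, p=6, q=1
  k=1: a=3, p=19, q=3
  k=2: a=3, p=63, q=10
  k=3: a=7, p=460, q=73
  k=4: a=3, p=1443, q=229
  k=5: a=3, p=4789, q=760
  k=6: a=7, p=34966, q=5549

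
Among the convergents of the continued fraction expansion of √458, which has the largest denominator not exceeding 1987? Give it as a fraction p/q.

√458 = [21; 2, 2, 42, …] (period length 3).
Convergents:
  p_0/q_0 = 21/1
  p_1/q_1 = 43/2
  p_2/q_2 = 107/5
  p_3/q_3 = 4537/212
  p_4/q_4 = 9181/429
  p_5/q_5 = 22899/1070
  p_6/q_6 = 970939/45369
q_5 = 1070 ≤ 1987 < 45369 = q_6, so the answer is 22899/1070.

22899/1070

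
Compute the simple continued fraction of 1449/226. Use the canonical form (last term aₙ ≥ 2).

[6; 2, 2, 3, 13]

1449 = 6×226 + 93
226 = 2×93 + 40
93 = 2×40 + 13
40 = 3×13 + 1
13 = 13×1 + 0  (stop)
So 1449/226 = [6; 2, 2, 3, 13].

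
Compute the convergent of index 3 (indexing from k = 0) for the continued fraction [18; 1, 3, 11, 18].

Using pₖ = aₖpₖ₋₁ + pₖ₋₂, qₖ = aₖqₖ₋₁ + qₖ₋₂ (with p₋₁=1, p₋₂=0, q₋₁=0, q₋₂=1):
  k=0: a=18, p=18, q=1
  k=1: a=1, p=19, q=1
  k=2: a=3, p=75, q=4
  k=3: a=11, p=844, q=45

844/45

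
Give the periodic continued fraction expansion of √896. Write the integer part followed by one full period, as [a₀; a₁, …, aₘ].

a₀ = ⌊√896⌋ = 29.
With m₀=0, d₀=1 and mₖ₊₁ = dₖaₖ − mₖ, dₖ₊₁ = (n − mₖ₊₁²)/dₖ, aₖ₊₁ = ⌊(a₀+mₖ₊₁)/dₖ₊₁⌋:
  k=1: m=29, d=55, a=1
  k=2: m=26, d=4, a=13
  k=3: m=26, d=55, a=1
  k=4: m=29, d=1, a=58
d=1 and a=2a₀=58 at k=4, so the next step gives (m, d) = (29, 55) again — its k=1 value — and the period has length 4.

[29; 1, 13, 1, 58]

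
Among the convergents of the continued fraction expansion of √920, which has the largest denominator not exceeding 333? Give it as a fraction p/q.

5490/181

√920 = [30; 3, 60, …] (period length 2).
Convergents:
  p_0/q_0 = 30/1
  p_1/q_1 = 91/3
  p_2/q_2 = 5490/181
  p_3/q_3 = 16561/546
q_2 = 181 ≤ 333 < 546 = q_3, so the answer is 5490/181.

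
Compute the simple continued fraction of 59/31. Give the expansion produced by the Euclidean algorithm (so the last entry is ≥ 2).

[1; 1, 9, 3]

59 = 1·31 + 28
31 = 1·28 + 3
28 = 9·3 + 1
3 = 3·1 + 0  (stop)
So 59/31 = [1; 1, 9, 3].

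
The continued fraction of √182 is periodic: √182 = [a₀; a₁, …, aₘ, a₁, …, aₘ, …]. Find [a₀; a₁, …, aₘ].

[13; 2, 26]

a₀ = ⌊√182⌋ = 13.
With m₀=0, d₀=1 and mₖ₊₁ = dₖaₖ − mₖ, dₖ₊₁ = (n − mₖ₊₁²)/dₖ, aₖ₊₁ = ⌊(a₀+mₖ₊₁)/dₖ₊₁⌋:
  k=1: m=13, d=13, a=2
  k=2: m=13, d=1, a=26
d=1 and a=2a₀=26 at k=2, so the next step gives (m, d) = (13, 13) again — its k=1 value — and the period has length 2.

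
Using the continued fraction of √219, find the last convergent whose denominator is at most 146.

√219 = [14; 1, 3, 1, 28, …] (period length 4).
Convergents:
  p_0/q_0 = 14/1
  p_1/q_1 = 15/1
  p_2/q_2 = 59/4
  p_3/q_3 = 74/5
  p_4/q_4 = 2131/144
  p_5/q_5 = 2205/149
q_4 = 144 ≤ 146 < 149 = q_5, so the answer is 2131/144.

2131/144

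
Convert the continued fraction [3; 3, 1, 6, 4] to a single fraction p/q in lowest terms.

365/112

Using pₖ = aₖpₖ₋₁ + pₖ₋₂ and qₖ = aₖqₖ₋₁ + qₖ₋₂:
  k=0: a=3, p=3, q=1
  k=1: a=3, p=10, q=3
  k=2: a=1, p=13, q=4
  k=3: a=6, p=88, q=27
  k=4: a=4, p=365, q=112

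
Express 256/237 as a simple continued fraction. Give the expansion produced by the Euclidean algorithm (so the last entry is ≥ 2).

256 = 1×237 + 19
237 = 12×19 + 9
19 = 2×9 + 1
9 = 9×1 + 0  (stop)
So 256/237 = [1; 12, 2, 9].

[1; 12, 2, 9]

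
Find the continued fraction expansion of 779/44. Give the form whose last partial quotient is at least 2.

779 = 17×44 + 31
44 = 1×31 + 13
31 = 2×13 + 5
13 = 2×5 + 3
5 = 1×3 + 2
3 = 1×2 + 1
2 = 2×1 + 0  (stop)
So 779/44 = [17; 1, 2, 2, 1, 1, 2].

[17; 1, 2, 2, 1, 1, 2]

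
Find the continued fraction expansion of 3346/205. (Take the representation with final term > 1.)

3346 = 16×205 + 66
205 = 3×66 + 7
66 = 9×7 + 3
7 = 2×3 + 1
3 = 3×1 + 0  (stop)
So 3346/205 = [16; 3, 9, 2, 3].

[16; 3, 9, 2, 3]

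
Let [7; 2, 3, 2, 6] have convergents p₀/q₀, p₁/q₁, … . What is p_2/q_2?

52/7

Using pₖ = aₖpₖ₋₁ + pₖ₋₂, qₖ = aₖqₖ₋₁ + qₖ₋₂ (with p₋₁=1, p₋₂=0, q₋₁=0, q₋₂=1):
  k=0: a=7, p=7, q=1
  k=1: a=2, p=15, q=2
  k=2: a=3, p=52, q=7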